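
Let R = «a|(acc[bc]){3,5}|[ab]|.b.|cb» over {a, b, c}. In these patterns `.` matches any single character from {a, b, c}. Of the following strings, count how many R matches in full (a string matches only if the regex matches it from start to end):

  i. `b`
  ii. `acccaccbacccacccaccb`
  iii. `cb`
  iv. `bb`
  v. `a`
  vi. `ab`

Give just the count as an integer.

i → match
ii → match
iii → match
iv → no match
v → match
vi → no match
Total matched: 4

4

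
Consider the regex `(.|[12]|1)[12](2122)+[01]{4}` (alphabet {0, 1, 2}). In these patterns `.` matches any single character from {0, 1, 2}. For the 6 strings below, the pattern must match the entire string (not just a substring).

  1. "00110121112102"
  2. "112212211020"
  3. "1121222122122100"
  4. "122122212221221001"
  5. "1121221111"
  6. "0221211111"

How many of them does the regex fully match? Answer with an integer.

1 → no match
2 → no match
3 → no match
4 → match
5 → match
6 → no match
Total matched: 2

2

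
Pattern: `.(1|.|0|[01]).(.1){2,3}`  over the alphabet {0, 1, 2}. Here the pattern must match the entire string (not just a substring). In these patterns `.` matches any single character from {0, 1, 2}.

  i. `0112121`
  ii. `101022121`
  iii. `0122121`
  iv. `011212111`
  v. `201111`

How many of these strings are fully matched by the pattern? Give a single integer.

i → match
ii → no match
iii → match
iv → match
v → no match
Total matched: 3

3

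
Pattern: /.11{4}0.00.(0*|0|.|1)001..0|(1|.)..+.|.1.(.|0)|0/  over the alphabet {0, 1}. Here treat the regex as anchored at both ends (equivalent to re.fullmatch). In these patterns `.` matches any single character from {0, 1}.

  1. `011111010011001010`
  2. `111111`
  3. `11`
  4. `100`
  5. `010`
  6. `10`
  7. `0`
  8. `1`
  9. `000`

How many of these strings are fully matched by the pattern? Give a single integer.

1 → match
2 → match
3 → no match
4 → no match
5 → no match
6 → no match
7 → match
8 → no match
9 → no match
Total matched: 3

3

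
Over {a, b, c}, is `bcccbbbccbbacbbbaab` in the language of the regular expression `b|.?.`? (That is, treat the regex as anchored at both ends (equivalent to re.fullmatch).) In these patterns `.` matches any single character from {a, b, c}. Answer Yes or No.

No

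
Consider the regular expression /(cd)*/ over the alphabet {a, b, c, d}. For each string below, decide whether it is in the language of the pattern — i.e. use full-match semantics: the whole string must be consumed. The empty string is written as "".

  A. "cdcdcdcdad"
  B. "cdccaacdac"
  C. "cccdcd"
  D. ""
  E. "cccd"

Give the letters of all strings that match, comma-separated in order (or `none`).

A → no match
B → no match
C → no match
D → match
E → no match

D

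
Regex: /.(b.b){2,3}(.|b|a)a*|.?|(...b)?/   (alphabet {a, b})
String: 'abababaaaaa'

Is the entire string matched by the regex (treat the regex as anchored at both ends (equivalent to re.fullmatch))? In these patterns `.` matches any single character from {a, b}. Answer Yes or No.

No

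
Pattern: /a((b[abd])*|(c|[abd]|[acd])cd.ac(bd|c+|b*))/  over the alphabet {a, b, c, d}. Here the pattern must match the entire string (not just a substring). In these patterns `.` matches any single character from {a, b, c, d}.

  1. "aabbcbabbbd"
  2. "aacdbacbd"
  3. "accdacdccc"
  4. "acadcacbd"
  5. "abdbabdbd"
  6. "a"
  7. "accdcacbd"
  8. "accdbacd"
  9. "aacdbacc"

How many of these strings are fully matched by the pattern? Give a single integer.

5

1 → no match
2 → match
3 → no match
4 → no match
5 → match
6 → match
7 → match
8 → no match
9 → match
Total matched: 5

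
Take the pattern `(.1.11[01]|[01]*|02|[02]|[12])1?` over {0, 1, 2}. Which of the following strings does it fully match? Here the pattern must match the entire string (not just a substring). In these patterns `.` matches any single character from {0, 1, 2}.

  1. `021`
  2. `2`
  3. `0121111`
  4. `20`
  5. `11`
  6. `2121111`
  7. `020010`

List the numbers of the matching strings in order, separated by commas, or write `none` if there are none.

1, 2, 3, 5, 6

1. `021` → match
2. `2` → match
3. `0121111` → match
4. `20` → no match
5. `11` → match
6. `2121111` → match
7. `020010` → no match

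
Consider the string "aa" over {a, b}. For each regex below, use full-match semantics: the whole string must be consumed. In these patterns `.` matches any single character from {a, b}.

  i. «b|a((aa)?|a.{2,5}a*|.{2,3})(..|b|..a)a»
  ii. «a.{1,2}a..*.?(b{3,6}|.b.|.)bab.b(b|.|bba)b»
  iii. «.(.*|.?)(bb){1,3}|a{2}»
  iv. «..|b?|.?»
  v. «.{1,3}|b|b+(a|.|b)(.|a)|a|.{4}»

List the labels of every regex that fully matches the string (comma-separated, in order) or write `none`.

iii, iv, v

i → no match
ii → no match — must end with "b"
iii → match
iv → match
v → match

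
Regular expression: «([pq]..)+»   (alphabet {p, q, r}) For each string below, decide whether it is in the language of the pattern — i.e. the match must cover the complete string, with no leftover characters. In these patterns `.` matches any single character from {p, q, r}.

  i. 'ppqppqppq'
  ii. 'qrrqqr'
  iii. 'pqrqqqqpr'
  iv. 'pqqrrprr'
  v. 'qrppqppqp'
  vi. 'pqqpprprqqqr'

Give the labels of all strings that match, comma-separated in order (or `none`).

i → match
ii → match
iii → match
iv → no match
v → match
vi → match

i, ii, iii, v, vi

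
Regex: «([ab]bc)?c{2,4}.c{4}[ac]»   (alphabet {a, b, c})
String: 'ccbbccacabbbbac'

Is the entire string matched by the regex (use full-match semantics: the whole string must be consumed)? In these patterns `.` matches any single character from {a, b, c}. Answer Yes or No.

No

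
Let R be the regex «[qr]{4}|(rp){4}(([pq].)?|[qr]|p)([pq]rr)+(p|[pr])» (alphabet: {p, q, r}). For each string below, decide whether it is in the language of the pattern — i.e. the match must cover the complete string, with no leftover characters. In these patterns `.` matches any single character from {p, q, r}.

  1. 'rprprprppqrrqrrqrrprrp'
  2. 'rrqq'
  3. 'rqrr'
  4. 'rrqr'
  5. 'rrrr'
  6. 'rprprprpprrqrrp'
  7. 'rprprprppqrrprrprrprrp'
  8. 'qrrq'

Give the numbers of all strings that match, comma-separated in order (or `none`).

1 → match
2 → match
3 → match
4 → match
5 → match
6 → match
7 → match
8 → match

1, 2, 3, 4, 5, 6, 7, 8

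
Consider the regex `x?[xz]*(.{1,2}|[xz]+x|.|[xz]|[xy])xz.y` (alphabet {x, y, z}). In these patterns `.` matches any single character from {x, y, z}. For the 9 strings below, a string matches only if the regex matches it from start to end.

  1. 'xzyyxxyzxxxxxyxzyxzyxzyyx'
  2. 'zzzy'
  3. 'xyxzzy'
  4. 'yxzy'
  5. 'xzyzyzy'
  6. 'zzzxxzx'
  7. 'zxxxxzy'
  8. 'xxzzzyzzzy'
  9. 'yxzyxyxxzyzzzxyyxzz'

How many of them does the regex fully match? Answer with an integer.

1

1 → no match — must end with 'y'
2. 'zzzy' → no match
3. 'xyxzzy' → match
4. 'yxzy' → no match
5. 'xzyzyzy' → no match
6. 'zzzxxzx' → no match — must end with 'y'
7. 'zxxxxzy' → no match
8. 'xxzzzyzzzy' → no match
9 → no match — must end with 'y'
Total matched: 1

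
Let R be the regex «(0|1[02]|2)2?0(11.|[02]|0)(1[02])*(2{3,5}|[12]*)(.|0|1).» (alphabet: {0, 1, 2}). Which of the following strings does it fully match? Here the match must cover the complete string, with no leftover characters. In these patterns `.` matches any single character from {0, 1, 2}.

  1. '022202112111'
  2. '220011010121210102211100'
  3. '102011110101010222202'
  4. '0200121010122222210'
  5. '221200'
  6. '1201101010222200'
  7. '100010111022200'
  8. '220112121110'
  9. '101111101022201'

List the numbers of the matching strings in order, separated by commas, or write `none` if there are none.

1 → no match
2 → no match
3 → match
4 → match
5 → no match
6 → match
7 → no match
8 → match
9 → no match

3, 4, 6, 8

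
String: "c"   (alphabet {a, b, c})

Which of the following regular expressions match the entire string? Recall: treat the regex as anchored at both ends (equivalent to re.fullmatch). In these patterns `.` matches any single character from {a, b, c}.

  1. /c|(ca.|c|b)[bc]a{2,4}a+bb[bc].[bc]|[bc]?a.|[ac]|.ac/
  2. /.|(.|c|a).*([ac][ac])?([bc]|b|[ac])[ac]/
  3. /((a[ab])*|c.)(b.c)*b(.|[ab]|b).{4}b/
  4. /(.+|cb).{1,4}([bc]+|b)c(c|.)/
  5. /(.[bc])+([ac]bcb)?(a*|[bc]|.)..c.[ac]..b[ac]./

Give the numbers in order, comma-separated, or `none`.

1, 2

1 → match
2 → match
3 → no match — must end with "b"
4 → no match
5 → no match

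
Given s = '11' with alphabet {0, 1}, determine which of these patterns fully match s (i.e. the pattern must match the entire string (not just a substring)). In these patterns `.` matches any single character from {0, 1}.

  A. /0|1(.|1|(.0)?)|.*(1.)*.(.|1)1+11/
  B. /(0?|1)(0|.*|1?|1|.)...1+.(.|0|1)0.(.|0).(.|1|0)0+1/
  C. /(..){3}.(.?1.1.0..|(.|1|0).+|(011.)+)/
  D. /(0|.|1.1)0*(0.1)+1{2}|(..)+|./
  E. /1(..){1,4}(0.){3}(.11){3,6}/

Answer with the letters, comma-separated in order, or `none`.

A → match
B → no match — must end with '01'
C → no match
D → match
E → no match

A, D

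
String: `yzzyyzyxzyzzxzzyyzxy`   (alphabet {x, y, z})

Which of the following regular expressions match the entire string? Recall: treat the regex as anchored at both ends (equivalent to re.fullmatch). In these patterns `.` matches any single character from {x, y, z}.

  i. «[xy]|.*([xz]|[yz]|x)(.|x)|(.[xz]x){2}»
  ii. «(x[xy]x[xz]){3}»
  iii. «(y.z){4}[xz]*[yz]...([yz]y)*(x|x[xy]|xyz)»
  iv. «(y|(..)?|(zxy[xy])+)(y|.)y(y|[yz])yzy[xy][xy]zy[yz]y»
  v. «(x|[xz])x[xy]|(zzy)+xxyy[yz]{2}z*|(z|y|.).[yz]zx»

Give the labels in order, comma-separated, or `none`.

i → match
ii → no match — must start with `x`
iii → match
iv → no match
v → no match

i, iii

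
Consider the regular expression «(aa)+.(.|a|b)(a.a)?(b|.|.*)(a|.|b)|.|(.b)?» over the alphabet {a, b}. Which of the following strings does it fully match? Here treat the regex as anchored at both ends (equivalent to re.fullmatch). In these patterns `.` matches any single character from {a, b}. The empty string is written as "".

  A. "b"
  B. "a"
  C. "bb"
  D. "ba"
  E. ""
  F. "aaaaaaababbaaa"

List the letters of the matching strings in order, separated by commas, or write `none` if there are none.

A, B, C, E, F

A → match
B → match
C → match
D → no match
E → match
F → match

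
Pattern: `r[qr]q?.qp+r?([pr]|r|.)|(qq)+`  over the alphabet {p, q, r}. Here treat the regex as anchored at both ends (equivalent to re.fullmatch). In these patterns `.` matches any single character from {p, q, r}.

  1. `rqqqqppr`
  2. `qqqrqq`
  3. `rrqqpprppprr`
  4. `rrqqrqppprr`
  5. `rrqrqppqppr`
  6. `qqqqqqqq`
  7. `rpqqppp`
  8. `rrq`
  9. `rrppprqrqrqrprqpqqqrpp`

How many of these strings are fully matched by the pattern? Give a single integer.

2

1 → match
2 → no match
3 → no match
4 → no match
5 → no match
6 → match
7 → no match
8 → no match
9 → no match
Total matched: 2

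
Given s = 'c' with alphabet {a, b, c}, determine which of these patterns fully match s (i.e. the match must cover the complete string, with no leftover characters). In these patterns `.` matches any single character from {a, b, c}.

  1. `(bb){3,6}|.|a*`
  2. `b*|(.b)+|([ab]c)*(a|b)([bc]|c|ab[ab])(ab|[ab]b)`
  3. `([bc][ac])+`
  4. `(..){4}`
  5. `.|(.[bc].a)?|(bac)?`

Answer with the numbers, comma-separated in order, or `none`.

1 → match
2 → no match
3 → no match
4 → no match
5 → match

1, 5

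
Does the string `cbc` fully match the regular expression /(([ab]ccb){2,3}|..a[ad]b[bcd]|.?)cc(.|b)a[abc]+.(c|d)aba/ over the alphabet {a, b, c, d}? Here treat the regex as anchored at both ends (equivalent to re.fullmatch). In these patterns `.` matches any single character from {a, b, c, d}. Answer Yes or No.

No

Every match must end with `aba`, but `cbc` does not.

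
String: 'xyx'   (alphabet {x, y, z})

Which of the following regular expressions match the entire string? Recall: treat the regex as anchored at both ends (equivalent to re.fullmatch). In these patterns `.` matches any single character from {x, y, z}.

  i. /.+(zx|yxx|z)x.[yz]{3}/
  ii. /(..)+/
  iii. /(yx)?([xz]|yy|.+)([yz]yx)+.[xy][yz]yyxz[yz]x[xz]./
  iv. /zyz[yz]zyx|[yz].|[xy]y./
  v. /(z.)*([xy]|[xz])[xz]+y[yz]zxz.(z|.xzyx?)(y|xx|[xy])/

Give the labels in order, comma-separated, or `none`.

i → no match
ii → no match
iii → no match
iv → match
v → no match

iv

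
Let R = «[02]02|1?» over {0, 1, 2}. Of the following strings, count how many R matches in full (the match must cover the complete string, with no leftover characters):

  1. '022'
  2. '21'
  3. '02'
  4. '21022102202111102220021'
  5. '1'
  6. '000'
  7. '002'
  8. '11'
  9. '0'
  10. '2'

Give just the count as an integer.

2

1 → no match
2 → no match
3 → no match
4 → no match
5 → match
6 → no match
7 → match
8 → no match
9 → no match
10 → no match
Total matched: 2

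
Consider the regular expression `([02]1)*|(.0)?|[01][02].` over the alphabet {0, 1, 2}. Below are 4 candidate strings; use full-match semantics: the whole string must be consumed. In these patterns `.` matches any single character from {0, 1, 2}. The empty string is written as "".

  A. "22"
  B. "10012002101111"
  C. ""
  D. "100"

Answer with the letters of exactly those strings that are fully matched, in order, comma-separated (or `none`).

C, D

A. "22" → no match
B → no match
C. "" → match
D. "100" → match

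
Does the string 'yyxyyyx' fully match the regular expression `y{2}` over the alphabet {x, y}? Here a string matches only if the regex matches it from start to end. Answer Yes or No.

Every match must end with 'y', but 'yyxyyyx' does not.

No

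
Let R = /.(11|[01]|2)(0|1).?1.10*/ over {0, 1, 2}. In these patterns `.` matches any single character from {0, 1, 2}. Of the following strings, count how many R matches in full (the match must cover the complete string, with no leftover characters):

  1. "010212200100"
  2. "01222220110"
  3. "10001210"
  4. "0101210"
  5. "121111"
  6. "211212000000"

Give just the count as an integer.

3

1 → no match
2 → no match
3 → match
4 → match
5 → match
6 → no match
Total matched: 3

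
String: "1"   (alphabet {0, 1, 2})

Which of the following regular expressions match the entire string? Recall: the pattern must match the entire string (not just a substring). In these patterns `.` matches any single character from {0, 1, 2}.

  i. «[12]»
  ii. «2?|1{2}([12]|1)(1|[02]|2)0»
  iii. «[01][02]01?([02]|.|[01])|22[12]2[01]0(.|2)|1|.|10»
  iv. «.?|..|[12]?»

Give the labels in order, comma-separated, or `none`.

i, iii, iv

i → match
ii → no match
iii → match
iv → match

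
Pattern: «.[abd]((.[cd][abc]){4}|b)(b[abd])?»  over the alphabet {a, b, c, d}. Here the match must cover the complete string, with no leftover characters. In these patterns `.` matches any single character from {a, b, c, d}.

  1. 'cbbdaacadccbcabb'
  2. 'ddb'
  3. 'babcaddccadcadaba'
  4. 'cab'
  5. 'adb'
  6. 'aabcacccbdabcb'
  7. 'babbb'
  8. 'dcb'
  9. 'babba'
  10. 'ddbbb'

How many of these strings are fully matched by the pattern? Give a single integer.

1 → match
2. 'ddb' → match
3 → no match
4. 'cab' → match
5. 'adb' → match
6 → match
7. 'babbb' → match
8. 'dcb' → no match
9. 'babba' → match
10. 'ddbbb' → match
Total matched: 8

8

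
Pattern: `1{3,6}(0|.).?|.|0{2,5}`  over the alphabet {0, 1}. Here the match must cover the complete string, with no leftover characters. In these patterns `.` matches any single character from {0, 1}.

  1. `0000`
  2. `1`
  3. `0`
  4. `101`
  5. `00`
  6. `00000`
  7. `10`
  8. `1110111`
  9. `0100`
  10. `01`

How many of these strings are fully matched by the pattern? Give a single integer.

1 → match
2 → match
3 → match
4 → no match
5 → match
6 → match
7 → no match
8 → no match
9 → no match
10 → no match
Total matched: 5

5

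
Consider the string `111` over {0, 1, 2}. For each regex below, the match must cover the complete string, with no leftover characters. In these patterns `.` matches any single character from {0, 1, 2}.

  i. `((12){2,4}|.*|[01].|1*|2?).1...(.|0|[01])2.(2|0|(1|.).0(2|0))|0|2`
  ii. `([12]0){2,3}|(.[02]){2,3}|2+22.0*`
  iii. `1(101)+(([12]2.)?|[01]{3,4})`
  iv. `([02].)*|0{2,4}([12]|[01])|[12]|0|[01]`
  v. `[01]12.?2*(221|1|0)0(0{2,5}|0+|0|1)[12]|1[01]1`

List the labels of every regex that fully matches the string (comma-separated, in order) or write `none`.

i → no match
ii → no match
iii → no match — must start with `1101`
iv → no match
v → match

v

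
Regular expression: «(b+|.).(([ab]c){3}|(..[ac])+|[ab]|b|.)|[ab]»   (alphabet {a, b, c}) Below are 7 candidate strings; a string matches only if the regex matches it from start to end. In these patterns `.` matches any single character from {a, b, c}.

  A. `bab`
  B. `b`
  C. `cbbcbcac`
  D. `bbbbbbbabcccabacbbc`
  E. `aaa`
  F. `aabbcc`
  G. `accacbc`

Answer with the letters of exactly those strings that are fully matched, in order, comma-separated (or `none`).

A, B, C, D, E

A → match
B → match
C → match
D → match
E → match
F → no match
G → no match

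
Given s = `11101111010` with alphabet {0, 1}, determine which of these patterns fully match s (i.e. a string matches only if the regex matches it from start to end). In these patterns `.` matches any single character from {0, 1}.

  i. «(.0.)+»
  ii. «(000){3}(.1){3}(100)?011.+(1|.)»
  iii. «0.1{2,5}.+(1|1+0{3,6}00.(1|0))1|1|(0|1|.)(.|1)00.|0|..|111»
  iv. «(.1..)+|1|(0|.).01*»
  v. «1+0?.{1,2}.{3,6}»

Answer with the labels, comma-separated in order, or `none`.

v

i → no match
ii → no match — must start with `000`
iii → no match
iv → no match
v → match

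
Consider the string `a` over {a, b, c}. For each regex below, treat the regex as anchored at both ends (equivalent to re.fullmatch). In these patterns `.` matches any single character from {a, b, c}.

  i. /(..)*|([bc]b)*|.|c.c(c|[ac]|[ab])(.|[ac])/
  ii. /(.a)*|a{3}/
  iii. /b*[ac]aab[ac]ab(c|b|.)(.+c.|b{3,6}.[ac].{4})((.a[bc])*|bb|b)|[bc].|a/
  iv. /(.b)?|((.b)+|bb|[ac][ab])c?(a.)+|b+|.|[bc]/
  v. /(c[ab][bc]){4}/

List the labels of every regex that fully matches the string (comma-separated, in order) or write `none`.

i, iii, iv

i → match
ii → no match
iii → match
iv → match
v → no match — must start with `c`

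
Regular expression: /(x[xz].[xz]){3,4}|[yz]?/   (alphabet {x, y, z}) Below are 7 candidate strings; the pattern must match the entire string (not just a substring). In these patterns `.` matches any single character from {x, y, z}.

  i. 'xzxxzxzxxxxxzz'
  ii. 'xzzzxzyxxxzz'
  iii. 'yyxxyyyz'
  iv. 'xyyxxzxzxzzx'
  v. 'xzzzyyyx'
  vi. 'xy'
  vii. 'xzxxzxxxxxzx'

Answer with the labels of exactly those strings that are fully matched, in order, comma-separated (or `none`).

i → no match
ii. 'xzzzxzyxxxzz' → match
iii. 'yyxxyyyz' → no match
iv. 'xyyxxzxzxzzx' → no match
v. 'xzzzyyyx' → no match
vi. 'xy' → no match
vii. 'xzxxzxxxxxzx' → no match

ii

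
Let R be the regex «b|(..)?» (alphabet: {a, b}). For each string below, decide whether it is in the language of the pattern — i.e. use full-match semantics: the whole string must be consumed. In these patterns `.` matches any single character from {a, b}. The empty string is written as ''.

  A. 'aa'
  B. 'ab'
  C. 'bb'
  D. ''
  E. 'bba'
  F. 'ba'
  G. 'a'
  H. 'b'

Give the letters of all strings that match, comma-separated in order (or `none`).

A, B, C, D, F, H

A → match
B → match
C → match
D → match
E → no match
F → match
G → no match
H → match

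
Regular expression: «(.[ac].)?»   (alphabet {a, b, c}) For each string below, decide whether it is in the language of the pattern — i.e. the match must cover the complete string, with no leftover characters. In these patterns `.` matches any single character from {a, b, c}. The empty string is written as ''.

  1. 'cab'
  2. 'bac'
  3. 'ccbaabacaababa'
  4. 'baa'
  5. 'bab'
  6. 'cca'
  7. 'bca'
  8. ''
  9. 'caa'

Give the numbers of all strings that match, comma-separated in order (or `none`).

1, 2, 4, 5, 6, 7, 8, 9

1 → match
2 → match
3 → no match
4 → match
5 → match
6 → match
7 → match
8 → match
9 → match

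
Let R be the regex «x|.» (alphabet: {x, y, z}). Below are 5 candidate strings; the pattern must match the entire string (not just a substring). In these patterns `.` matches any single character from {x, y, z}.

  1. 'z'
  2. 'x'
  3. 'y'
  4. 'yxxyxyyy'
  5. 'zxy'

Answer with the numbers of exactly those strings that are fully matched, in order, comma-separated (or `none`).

1, 2, 3

1 → match
2 → match
3 → match
4 → no match
5 → no match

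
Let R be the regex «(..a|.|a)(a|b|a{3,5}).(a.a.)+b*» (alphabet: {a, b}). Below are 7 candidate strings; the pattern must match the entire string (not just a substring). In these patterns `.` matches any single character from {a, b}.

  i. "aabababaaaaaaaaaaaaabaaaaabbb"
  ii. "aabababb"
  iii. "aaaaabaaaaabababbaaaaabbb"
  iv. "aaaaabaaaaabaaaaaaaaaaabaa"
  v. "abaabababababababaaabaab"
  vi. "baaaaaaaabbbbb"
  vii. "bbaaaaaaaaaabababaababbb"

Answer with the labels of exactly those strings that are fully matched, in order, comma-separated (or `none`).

i, ii, iv, v, vi

i → match
ii → match
iii → no match
iv → match
v → match
vi → match
vii → no match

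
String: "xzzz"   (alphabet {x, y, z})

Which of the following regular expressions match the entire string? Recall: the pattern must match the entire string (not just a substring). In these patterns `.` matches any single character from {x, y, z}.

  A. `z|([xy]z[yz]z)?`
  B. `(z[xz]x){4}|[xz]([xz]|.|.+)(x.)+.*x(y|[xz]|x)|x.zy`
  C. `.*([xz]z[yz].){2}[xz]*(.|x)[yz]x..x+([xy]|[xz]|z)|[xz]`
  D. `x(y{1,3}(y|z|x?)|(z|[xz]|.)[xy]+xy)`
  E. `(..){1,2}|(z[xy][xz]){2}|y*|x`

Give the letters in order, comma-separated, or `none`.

A → match
B → no match
C → no match
D → no match
E → match

A, E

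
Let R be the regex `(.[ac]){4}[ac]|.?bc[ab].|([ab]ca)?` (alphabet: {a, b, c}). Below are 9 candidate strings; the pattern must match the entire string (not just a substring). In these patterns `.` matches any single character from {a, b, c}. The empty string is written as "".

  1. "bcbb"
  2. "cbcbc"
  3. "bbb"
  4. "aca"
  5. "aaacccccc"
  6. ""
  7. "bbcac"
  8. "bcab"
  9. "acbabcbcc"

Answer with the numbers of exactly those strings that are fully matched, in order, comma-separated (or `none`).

1. "bcbb" → match
2. "cbcbc" → match
3. "bbb" → no match
4. "aca" → match
5. "aaacccccc" → match
6. "" → match
7. "bbcac" → match
8. "bcab" → match
9. "acbabcbcc" → match

1, 2, 4, 5, 6, 7, 8, 9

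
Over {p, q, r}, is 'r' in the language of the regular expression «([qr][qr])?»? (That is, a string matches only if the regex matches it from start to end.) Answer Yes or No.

No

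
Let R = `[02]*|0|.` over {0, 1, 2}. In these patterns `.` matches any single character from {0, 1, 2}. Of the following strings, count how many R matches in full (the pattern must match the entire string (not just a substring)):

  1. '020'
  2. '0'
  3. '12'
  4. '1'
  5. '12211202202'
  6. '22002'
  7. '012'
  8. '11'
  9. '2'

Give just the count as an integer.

1 → match
2 → match
3 → no match
4 → match
5 → no match
6 → match
7 → no match
8 → no match
9 → match
Total matched: 5

5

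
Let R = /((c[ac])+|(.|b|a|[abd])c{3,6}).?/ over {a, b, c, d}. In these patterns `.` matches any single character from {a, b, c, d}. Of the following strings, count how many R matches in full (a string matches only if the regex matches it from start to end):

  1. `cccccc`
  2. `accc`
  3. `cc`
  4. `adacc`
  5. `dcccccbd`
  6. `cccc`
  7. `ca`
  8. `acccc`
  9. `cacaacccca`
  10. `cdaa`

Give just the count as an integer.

6

1 → match
2 → match
3 → match
4 → no match
5 → no match
6 → match
7 → match
8 → match
9 → no match
10 → no match
Total matched: 6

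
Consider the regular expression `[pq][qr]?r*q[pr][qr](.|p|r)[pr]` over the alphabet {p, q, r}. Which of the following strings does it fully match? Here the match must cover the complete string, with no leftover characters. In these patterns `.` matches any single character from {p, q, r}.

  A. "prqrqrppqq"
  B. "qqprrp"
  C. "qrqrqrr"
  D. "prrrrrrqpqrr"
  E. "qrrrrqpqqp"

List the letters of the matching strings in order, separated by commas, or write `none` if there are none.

B, C, D, E

A → no match
B → match
C → match
D → match
E → match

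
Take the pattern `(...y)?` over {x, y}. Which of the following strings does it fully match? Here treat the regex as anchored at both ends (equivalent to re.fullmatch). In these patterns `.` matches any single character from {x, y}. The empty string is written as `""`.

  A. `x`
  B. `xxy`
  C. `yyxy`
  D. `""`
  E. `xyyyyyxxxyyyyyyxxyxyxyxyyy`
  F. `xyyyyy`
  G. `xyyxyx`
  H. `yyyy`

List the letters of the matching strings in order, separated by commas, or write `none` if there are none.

A → no match
B → no match
C → match
D → match
E → no match
F → no match
G → no match
H → match

C, D, H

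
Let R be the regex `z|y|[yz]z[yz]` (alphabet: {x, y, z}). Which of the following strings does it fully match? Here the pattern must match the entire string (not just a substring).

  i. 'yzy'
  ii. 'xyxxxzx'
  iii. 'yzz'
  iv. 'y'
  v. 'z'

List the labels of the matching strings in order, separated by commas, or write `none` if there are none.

i. 'yzy' → match
ii. 'xyxxxzx' → no match
iii. 'yzz' → match
iv. 'y' → match
v. 'z' → match

i, iii, iv, v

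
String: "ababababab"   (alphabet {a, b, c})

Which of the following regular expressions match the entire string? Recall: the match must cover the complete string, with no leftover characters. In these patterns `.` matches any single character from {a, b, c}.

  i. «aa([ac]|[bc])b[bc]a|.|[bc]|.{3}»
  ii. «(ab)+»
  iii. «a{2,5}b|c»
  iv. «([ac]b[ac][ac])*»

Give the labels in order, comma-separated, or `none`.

i → no match
ii → match
iii → no match
iv → no match

ii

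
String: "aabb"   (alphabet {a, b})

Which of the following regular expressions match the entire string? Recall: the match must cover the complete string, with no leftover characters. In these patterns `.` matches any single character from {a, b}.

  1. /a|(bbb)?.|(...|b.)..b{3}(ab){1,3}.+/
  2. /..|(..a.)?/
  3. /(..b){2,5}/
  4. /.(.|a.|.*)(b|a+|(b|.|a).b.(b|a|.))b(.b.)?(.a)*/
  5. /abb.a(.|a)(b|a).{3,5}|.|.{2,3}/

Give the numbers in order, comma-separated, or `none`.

4

1 → no match
2 → no match
3 → no match
4 → match
5 → no match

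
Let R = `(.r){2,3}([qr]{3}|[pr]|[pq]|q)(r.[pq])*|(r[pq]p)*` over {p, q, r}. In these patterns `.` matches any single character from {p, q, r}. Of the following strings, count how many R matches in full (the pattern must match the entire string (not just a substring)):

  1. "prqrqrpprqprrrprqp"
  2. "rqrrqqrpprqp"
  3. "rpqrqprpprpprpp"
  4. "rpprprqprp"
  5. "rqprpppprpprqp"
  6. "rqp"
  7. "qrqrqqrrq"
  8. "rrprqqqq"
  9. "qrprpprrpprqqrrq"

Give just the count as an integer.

1

1 → no match
2 → no match
3 → no match
4 → no match
5 → no match
6 → match
7 → no match
8 → no match
9 → no match
Total matched: 1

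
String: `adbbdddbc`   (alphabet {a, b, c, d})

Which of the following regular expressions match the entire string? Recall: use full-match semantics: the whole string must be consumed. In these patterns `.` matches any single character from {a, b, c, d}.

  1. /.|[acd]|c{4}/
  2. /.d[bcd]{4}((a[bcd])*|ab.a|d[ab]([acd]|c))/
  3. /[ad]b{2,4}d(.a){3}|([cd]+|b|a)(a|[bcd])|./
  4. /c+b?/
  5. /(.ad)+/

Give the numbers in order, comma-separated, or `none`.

1 → no match
2 → match
3 → no match
4 → no match — must start with `c`
5 → no match — must end with `ad`

2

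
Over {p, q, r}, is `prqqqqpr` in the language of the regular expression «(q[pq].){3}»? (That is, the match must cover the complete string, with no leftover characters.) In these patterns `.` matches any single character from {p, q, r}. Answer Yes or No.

Every match must start with `q`, but `prqqqqpr` does not.

No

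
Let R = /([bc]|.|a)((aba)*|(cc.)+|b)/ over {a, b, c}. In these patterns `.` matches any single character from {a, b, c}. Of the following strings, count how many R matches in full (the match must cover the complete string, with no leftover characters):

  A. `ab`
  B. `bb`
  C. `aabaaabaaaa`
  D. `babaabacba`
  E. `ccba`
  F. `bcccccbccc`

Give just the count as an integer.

A → match
B → match
C → no match
D → no match
E → no match
F → match
Total matched: 3

3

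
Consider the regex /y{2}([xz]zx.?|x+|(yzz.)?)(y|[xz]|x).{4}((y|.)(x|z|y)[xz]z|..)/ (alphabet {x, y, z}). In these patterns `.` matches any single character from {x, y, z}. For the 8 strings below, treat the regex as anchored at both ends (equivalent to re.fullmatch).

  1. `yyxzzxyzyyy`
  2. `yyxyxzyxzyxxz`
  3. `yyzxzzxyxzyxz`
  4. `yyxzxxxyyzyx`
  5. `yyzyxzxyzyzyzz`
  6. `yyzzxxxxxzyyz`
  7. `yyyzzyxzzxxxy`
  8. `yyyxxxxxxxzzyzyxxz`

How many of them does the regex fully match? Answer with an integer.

1 → no match
2 → no match
3 → no match
4 → match
5 → no match
6 → match
7 → match
8 → no match
Total matched: 3

3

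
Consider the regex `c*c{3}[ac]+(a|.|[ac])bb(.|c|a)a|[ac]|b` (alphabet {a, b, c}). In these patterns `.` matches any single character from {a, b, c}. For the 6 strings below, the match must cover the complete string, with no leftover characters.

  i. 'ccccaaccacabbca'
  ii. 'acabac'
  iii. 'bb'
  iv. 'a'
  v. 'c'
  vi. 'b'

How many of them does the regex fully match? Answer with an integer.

i → match
ii. 'acabac' → no match
iii. 'bb' → no match
iv. 'a' → match
v. 'c' → match
vi. 'b' → match
Total matched: 4

4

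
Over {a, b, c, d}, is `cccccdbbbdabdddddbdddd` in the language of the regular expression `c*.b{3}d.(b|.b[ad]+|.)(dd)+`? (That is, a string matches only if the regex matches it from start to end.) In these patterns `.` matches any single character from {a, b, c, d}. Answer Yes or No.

No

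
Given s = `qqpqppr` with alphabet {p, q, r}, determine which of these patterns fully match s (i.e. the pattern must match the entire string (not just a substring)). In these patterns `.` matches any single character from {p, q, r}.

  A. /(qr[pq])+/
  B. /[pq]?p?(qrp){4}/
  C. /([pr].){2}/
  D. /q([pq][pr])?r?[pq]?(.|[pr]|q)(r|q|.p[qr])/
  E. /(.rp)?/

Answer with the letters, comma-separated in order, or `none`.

A → no match — must start with `qr`
B → no match — must end with `qrp`
C → no match
D → match
E → no match

D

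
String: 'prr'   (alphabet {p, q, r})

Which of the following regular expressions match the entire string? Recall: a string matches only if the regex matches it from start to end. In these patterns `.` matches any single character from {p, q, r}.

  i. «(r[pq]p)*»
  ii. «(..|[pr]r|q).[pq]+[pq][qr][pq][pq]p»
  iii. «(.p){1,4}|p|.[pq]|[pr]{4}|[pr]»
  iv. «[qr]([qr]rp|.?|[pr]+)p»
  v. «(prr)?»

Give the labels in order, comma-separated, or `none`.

v

i → no match
ii → no match — must end with 'p'
iii → no match
iv → no match — must end with 'p'
v → match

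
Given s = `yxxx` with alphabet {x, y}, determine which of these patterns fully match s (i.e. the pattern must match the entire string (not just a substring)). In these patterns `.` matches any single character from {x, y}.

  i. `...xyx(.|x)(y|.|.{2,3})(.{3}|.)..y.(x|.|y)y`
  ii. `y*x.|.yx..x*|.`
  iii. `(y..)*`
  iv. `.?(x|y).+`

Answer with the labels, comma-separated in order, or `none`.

iv

i → no match — must end with `y`
ii → no match
iii → no match
iv → match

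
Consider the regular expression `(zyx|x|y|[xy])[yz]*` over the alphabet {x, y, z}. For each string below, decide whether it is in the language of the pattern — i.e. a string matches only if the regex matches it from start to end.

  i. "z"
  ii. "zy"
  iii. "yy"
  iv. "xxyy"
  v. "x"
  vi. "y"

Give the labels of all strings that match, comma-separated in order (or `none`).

i. "z" → no match
ii. "zy" → no match
iii. "yy" → match
iv. "xxyy" → no match
v. "x" → match
vi. "y" → match

iii, v, vi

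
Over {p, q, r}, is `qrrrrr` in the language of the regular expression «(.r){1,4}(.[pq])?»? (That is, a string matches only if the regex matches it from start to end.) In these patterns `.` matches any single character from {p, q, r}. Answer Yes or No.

Yes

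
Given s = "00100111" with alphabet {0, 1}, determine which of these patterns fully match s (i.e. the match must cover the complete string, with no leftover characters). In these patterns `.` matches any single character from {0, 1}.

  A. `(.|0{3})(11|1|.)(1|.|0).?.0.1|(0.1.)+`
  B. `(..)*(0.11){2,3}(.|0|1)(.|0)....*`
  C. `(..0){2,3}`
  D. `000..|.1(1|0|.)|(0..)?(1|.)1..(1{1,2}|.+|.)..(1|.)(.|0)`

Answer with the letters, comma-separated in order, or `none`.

A → match
B → no match
C → no match — must end with "0"
D → no match

A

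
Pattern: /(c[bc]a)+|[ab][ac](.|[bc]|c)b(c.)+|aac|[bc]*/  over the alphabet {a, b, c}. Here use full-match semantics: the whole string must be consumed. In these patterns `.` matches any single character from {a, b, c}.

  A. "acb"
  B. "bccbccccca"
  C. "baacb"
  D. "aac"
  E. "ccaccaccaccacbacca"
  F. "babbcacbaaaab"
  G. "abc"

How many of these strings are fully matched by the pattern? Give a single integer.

3

A → no match
B → match
C → no match
D → match
E → match
F → no match
G → no match
Total matched: 3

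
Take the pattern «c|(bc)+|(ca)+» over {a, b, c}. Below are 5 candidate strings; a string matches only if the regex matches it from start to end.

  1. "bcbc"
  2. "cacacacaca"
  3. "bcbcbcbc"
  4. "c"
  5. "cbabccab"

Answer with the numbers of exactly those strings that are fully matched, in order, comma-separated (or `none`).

1 → match
2 → match
3 → match
4 → match
5 → no match

1, 2, 3, 4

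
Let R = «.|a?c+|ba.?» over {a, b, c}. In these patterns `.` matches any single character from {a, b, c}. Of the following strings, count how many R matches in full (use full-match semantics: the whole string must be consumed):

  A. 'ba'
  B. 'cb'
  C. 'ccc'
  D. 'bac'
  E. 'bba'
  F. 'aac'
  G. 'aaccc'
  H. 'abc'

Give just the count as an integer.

3

A → match
B → no match
C → match
D → match
E → no match
F → no match
G → no match
H → no match
Total matched: 3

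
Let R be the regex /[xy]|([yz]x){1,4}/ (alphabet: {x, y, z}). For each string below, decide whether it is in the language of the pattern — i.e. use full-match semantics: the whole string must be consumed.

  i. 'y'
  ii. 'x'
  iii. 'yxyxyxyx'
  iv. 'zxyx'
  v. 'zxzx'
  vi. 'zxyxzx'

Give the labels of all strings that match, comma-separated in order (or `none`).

i → match
ii → match
iii → match
iv → match
v → match
vi → match

i, ii, iii, iv, v, vi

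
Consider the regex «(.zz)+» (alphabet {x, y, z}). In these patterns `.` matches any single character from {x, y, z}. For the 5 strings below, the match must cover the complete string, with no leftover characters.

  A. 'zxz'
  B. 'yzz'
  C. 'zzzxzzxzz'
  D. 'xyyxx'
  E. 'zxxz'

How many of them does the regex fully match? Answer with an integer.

A. 'zxz' → no match — must end with 'zz'
B. 'yzz' → match
C. 'zzzxzzxzz' → match
D. 'xyyxx' → no match — must end with 'zz'
E. 'zxxz' → no match — must end with 'zz'
Total matched: 2

2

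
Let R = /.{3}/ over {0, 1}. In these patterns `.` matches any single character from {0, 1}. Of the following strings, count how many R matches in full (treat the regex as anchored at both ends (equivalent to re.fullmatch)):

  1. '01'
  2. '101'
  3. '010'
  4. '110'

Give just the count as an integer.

1 → no match
2 → match
3 → match
4 → match
Total matched: 3

3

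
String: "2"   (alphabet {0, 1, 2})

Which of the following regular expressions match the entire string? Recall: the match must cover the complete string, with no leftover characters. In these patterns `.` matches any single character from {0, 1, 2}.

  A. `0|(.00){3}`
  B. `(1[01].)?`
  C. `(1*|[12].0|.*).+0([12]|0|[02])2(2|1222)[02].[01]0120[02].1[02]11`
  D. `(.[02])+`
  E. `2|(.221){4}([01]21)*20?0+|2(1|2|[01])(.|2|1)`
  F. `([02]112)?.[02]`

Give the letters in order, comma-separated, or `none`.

A → no match
B → no match
C → no match — must end with "11"
D → no match
E → match
F → no match

E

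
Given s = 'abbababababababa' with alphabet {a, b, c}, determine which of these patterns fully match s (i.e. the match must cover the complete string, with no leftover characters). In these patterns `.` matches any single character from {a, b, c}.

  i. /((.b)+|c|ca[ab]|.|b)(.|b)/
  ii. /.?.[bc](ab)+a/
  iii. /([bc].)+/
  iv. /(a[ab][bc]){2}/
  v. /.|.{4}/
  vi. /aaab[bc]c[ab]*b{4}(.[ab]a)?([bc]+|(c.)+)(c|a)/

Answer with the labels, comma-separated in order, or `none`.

i → no match
ii → match
iii → no match
iv → no match
v → no match
vi → no match — must start with 'aaab'

ii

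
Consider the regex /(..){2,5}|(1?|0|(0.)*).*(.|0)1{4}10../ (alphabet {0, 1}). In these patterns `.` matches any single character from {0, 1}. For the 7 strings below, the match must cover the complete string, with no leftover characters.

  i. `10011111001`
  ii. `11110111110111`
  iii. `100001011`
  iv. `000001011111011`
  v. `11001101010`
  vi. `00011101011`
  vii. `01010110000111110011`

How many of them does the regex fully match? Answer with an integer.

i → match
ii → no match
iii → no match
iv → match
v → no match
vi → no match
vii → no match
Total matched: 2

2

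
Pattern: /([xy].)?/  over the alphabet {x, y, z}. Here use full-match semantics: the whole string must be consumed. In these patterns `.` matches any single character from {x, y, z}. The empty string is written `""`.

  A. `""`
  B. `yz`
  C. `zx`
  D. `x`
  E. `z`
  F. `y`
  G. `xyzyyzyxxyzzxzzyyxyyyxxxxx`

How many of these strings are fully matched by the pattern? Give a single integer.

A → match
B → match
C → no match
D → no match
E → no match
F → no match
G → no match
Total matched: 2

2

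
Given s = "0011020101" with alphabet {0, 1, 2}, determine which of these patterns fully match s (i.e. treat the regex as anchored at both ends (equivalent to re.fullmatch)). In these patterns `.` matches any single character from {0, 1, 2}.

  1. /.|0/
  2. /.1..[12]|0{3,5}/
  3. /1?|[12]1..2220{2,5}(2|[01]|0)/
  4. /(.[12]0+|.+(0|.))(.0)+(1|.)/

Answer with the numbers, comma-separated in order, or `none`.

1 → no match
2 → no match
3 → no match
4 → match

4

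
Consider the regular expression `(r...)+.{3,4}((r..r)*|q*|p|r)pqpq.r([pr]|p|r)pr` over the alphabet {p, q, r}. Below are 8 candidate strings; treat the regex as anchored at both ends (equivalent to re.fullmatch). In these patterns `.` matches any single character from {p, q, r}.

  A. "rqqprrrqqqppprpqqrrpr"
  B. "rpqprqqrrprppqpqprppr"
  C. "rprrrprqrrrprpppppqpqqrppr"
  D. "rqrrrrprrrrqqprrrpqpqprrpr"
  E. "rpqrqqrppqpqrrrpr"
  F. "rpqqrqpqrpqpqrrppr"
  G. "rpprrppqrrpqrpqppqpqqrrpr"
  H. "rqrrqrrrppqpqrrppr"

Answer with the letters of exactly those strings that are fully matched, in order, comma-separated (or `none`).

A → no match
B → match
C → match
D → match
E → match
F → match
G → match
H → match

B, C, D, E, F, G, H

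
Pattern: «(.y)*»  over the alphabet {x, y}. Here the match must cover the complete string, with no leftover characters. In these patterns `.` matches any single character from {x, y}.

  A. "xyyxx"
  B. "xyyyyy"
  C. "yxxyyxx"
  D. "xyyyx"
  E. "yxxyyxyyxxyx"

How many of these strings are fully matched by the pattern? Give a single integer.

1

A → no match
B → match
C → no match
D → no match
E → no match
Total matched: 1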